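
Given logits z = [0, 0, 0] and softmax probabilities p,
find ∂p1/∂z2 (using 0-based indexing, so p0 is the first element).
∂p1/∂z2 = -0.1111

p = softmax(z) = [0.3333, 0.3333, 0.3333]
p1 = 0.3333, p2 = 0.3333

∂p1/∂z2 = -p1 × p2 = -0.3333 × 0.3333 = -0.1111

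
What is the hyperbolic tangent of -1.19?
-0.8306

tanh(-1.19) = (e^(-1.19) - e^(1.19))/(e^(-1.19) + e^(1.19)) = -0.8306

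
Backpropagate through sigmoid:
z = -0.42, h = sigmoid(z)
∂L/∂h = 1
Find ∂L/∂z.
∂L/∂z = 0.2393

σ(-0.42) = 0.3965
σ'(-0.42) = σ(-0.42)(1 - σ(-0.42)) = 0.3965 × 0.6035 = 0.2393
∂L/∂z = ∂L/∂h · σ'(z) = 1 × 0.2393 = 0.2393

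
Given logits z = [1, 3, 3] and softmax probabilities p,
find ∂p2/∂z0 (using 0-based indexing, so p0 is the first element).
∂p2/∂z0 = -0.02968

p = softmax(z) = [0.06338, 0.4683, 0.4683]
p2 = 0.4683, p0 = 0.06338

∂p2/∂z0 = -p2 × p0 = -0.4683 × 0.06338 = -0.02968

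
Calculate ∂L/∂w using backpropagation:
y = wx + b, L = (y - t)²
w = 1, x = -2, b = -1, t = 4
∂L/∂w = 28

y = wx + b = (1)(-2) + -1 = -3
∂L/∂y = 2(y - t) = 2(-3 - 4) = -14
∂y/∂w = x = -2
∂L/∂w = ∂L/∂y · ∂y/∂w = -14 × -2 = 28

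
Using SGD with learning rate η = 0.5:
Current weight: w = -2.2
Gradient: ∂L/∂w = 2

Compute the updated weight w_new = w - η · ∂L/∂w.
w_new = -3.2

w_new = w - η·∂L/∂w = -2.2 - 0.5×(2) = -2.2 - (1) = -3.2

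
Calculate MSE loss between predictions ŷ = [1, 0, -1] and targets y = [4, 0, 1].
MSE = 4.333

MSE = (1/3)((1-4)² + (0-0)² + (-1-1)²) = (1/3)(9 + 0 + 4) = 4.333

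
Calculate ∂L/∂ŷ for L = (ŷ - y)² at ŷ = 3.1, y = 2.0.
∂L/∂ŷ = 2.2

∂L/∂ŷ = 2(ŷ - y) = 2(3.1 - 2.0) = 2(1.1) = 2.2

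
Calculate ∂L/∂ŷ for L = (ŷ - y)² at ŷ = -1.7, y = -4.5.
∂L/∂ŷ = 5.6

∂L/∂ŷ = 2(ŷ - y) = 2(-1.7 - -4.5) = 2(2.8) = 5.6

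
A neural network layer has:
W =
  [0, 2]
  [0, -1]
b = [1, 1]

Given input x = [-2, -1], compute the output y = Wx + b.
y = [-1, 2]

Wx = [0×-2 + 2×-1, 0×-2 + -1×-1]
   = [-2, 1]
y = Wx + b = [-2 + 1, 1 + 1] = [-1, 2]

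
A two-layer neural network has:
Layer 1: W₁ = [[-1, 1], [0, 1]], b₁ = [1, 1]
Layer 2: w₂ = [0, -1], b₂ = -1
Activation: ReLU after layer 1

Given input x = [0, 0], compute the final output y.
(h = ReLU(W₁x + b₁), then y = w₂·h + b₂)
y = -2

Layer 1 pre-activation: z₁ = [1, 1]
After ReLU: h = [1, 1]
Layer 2 output: y = 0×1 + -1×1 + -1 = -2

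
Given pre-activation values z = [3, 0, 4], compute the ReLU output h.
h = [3, 0, 4]

ReLU applied element-wise: max(0,3)=3, max(0,0)=0, max(0,4)=4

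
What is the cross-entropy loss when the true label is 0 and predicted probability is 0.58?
L = 0.8675

L = -0·log(0.58) - 1·log(0.42) = -log(0.42) = 0.8675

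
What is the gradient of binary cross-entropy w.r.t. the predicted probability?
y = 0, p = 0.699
∂L/∂p = 3.322

∂L/∂p = -y/p + (1-y)/(1-p) = 0 + 1/0.301 = 3.322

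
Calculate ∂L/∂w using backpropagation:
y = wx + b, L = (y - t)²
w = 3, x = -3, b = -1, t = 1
∂L/∂w = 66

y = wx + b = (3)(-3) + -1 = -10
∂L/∂y = 2(y - t) = 2(-10 - 1) = -22
∂y/∂w = x = -3
∂L/∂w = ∂L/∂y · ∂y/∂w = -22 × -3 = 66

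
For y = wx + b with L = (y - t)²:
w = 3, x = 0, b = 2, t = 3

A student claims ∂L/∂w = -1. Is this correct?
Incorrect

y = (3)(0) + 2 = 2
∂L/∂y = 2(y - t) = 2(2 - 3) = -2
∂y/∂w = x = 0
∂L/∂w = -2 × 0 = 0

Claimed value: -1
Incorrect: The correct gradient is 0.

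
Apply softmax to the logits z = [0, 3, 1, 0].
p = [0.0403, 0.8098, 0.1096, 0.0403]

exp(z) = [1, 20.09, 2.718, 1]
Sum = 24.8
p = [0.0403, 0.8098, 0.1096, 0.0403]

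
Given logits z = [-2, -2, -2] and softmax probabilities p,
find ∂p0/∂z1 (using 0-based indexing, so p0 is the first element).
∂p0/∂z1 = -0.1111

p = softmax(z) = [0.3333, 0.3333, 0.3333]
p0 = 0.3333, p1 = 0.3333

∂p0/∂z1 = -p0 × p1 = -0.3333 × 0.3333 = -0.1111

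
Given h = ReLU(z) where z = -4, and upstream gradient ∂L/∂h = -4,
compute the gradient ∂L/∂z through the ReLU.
∂L/∂z = 0

h = ReLU(-4) = 0
Since z < 0: ∂h/∂z = 0
∂L/∂z = ∂L/∂h · ∂h/∂z = -4 × 0 = 0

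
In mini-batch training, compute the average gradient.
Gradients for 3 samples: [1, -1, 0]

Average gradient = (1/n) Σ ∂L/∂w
Average gradient = 0

Average = (1/3)(1 + -1 + 0) = 0/3 = 0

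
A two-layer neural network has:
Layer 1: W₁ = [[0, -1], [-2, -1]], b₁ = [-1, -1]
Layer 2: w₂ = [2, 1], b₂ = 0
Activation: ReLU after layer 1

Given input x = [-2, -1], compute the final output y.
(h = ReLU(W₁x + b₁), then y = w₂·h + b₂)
y = 4

Layer 1 pre-activation: z₁ = [0, 4]
After ReLU: h = [0, 4]
Layer 2 output: y = 2×0 + 1×4 + 0 = 4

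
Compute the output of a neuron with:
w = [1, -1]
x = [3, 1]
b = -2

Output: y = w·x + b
y = 0

y = (1)(3) + (-1)(1) + -2 = 0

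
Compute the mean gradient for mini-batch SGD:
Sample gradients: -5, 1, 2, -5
Average gradient = -1.75

Average = (1/4)(-5 + 1 + 2 + -5) = -7/4 = -1.75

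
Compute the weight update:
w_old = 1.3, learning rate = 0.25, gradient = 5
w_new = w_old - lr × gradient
w_new = 0.05

w_new = w - η·∂L/∂w = 1.3 - 0.25×(5) = 1.3 - (1.25) = 0.05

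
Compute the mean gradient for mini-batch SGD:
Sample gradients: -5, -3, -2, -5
Average gradient = -3.75

Average = (1/4)(-5 + -3 + -2 + -5) = -15/4 = -3.75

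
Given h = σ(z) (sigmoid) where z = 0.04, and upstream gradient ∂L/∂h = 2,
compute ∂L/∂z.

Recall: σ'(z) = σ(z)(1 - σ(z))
∂L/∂z = 0.4998

σ(0.04) = 0.51
σ'(0.04) = σ(0.04)(1 - σ(0.04)) = 0.51 × 0.49 = 0.2499
∂L/∂z = ∂L/∂h · σ'(z) = 2 × 0.2499 = 0.4998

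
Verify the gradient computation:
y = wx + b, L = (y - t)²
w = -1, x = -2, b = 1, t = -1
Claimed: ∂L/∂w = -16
Correct

y = (-1)(-2) + 1 = 3
∂L/∂y = 2(y - t) = 2(3 - -1) = 8
∂y/∂w = x = -2
∂L/∂w = 8 × -2 = -16

Claimed value: -16
Correct: The correct gradient is -16.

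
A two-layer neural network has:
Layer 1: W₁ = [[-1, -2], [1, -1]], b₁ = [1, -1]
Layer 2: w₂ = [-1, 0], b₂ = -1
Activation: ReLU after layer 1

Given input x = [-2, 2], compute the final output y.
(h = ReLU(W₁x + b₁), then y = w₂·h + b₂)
y = -1

Layer 1 pre-activation: z₁ = [-1, -5]
After ReLU: h = [0, 0]
Layer 2 output: y = -1×0 + 0×0 + -1 = -1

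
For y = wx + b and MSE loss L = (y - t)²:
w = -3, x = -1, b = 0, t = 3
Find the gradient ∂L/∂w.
∂L/∂w = 0

y = wx + b = (-3)(-1) + 0 = 3
∂L/∂y = 2(y - t) = 2(3 - 3) = 0
∂y/∂w = x = -1
∂L/∂w = ∂L/∂y · ∂y/∂w = 0 × -1 = 0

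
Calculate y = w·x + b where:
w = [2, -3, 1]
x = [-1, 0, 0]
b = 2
y = 0

y = (2)(-1) + (-3)(0) + (1)(0) + 2 = 0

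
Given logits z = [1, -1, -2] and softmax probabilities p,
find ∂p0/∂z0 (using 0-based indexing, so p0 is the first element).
∂p0/∂z0 = 0.1318

p = softmax(z) = [0.8438, 0.1142, 0.04201]
p0 = 0.8438

∂p0/∂z0 = p0(1 - p0) = 0.8438 × (1 - 0.8438) = 0.1318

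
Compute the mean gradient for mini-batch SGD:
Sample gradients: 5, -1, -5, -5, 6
Average gradient = 0

Average = (1/5)(5 + -1 + -5 + -5 + 6) = 0/5 = 0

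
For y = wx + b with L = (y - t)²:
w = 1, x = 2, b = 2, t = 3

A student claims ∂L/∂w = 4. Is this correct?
Correct

y = (1)(2) + 2 = 4
∂L/∂y = 2(y - t) = 2(4 - 3) = 2
∂y/∂w = x = 2
∂L/∂w = 2 × 2 = 4

Claimed value: 4
Correct: The correct gradient is 4.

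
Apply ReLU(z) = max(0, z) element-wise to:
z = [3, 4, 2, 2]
h = [3, 4, 2, 2]

ReLU applied element-wise: max(0,3)=3, max(0,4)=4, max(0,2)=2, max(0,2)=2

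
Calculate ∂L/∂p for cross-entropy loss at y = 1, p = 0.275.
∂L/∂p = -3.636

∂L/∂p = -y/p + (1-y)/(1-p) = -1/0.275 + 0 = -3.636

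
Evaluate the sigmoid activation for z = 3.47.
0.9698

sigmoid(3.47) = 1/(1 + e^(-3.47)) = 1/(1 + 0.03112) = 0.9698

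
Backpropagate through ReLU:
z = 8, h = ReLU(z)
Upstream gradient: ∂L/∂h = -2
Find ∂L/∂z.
∂L/∂z = -2

h = ReLU(8) = 8
Since z > 0: ∂h/∂z = 1
∂L/∂z = ∂L/∂h · ∂h/∂z = -2 × 1 = -2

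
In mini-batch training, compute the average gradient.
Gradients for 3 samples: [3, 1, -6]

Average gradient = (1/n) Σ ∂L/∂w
Average gradient = -0.6667

Average = (1/3)(3 + 1 + -6) = -2/3 = -0.6667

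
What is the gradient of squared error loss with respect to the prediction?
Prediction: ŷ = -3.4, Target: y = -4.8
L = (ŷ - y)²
∂L/∂ŷ = 2.8

∂L/∂ŷ = 2(ŷ - y) = 2(-3.4 - -4.8) = 2(1.4) = 2.8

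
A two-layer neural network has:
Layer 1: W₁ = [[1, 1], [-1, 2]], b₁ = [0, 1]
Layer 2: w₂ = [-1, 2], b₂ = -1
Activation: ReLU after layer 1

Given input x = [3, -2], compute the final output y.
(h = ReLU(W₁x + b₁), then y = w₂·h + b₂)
y = -2

Layer 1 pre-activation: z₁ = [1, -6]
After ReLU: h = [1, 0]
Layer 2 output: y = -1×1 + 2×0 + -1 = -2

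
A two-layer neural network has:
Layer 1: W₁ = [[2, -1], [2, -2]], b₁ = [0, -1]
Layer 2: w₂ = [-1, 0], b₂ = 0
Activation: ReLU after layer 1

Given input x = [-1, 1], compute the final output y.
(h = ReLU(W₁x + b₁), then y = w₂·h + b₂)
y = 0

Layer 1 pre-activation: z₁ = [-3, -5]
After ReLU: h = [0, 0]
Layer 2 output: y = -1×0 + 0×0 + 0 = 0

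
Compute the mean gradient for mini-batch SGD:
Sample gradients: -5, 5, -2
Average gradient = -0.6667

Average = (1/3)(-5 + 5 + -2) = -2/3 = -0.6667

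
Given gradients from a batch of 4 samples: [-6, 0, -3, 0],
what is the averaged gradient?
Average gradient = -2.25

Average = (1/4)(-6 + 0 + -3 + 0) = -9/4 = -2.25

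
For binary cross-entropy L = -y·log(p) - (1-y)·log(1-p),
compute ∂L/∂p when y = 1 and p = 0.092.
∂L/∂p = -10.87

∂L/∂p = -y/p + (1-y)/(1-p) = -1/0.092 + 0 = -10.87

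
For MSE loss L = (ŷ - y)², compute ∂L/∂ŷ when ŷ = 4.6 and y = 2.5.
∂L/∂ŷ = 4.2

∂L/∂ŷ = 2(ŷ - y) = 2(4.6 - 2.5) = 2(2.1) = 4.2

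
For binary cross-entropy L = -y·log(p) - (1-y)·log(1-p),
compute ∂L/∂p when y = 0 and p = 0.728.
∂L/∂p = 3.676

∂L/∂p = -y/p + (1-y)/(1-p) = 0 + 1/0.272 = 3.676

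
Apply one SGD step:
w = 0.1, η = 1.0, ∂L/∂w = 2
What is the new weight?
w_new = -1.9

w_new = w - η·∂L/∂w = 0.1 - 1.0×(2) = 0.1 - (2) = -1.9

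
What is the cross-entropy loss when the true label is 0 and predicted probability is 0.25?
L = 0.2877

L = -0·log(0.25) - 1·log(0.75) = -log(0.75) = 0.2877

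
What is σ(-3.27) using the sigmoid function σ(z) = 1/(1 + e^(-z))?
0.03661

sigmoid(-3.27) = 1/(1 + e^(3.27)) = 1/(1 + 26.31) = 0.03661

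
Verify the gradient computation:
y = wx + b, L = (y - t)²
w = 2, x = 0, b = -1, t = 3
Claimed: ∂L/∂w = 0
Correct

y = (2)(0) + -1 = -1
∂L/∂y = 2(y - t) = 2(-1 - 3) = -8
∂y/∂w = x = 0
∂L/∂w = -8 × 0 = 0

Claimed value: 0
Correct: The correct gradient is 0.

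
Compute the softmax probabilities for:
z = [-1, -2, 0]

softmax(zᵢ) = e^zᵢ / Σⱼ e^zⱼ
p = [0.2447, 0.09, 0.6652]

exp(z) = [0.3679, 0.1353, 1]
Sum = 1.503
p = [0.2447, 0.09, 0.6652]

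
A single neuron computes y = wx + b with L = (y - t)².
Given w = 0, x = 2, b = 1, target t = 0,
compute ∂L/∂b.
∂L/∂b = 2

y = wx + b = (0)(2) + 1 = 1
∂L/∂y = 2(y - t) = 2(1 - 0) = 2
∂y/∂b = 1
∂L/∂b = ∂L/∂y · ∂y/∂b = 2 × 1 = 2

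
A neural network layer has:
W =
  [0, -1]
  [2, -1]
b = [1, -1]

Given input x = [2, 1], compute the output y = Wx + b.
y = [0, 2]

Wx = [0×2 + -1×1, 2×2 + -1×1]
   = [-1, 3]
y = Wx + b = [-1 + 1, 3 + -1] = [0, 2]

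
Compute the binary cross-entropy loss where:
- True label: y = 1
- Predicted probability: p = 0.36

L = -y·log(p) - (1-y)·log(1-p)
L = 1.022

L = -1·log(0.36) - 0·log(0.64) = -log(0.36) = 1.022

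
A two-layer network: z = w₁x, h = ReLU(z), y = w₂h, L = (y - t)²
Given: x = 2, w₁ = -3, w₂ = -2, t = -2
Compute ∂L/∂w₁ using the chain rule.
∂L/∂w₁ = 0

Forward pass:
z = w₁x = -3×2 = -6
h = ReLU(-6) = 0
y = w₂h = -2×0 = 0

Backward pass:
∂L/∂y = 2(y - t) = 2(0 - -2) = 4
∂y/∂h = w₂ = -2
∂h/∂z = 0 (ReLU derivative)
∂z/∂w₁ = x = 2

∂L/∂w₁ = 4 × -2 × 0 × 2 = 0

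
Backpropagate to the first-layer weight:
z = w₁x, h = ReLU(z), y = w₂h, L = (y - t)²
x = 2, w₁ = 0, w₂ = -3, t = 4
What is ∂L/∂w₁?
∂L/∂w₁ = 0

Forward pass:
z = w₁x = 0×2 = 0
h = ReLU(0) = 0
y = w₂h = -3×0 = 0

Backward pass:
∂L/∂y = 2(y - t) = 2(0 - 4) = -8
∂y/∂h = w₂ = -3
∂h/∂z = 0 (ReLU derivative)
∂z/∂w₁ = x = 2

∂L/∂w₁ = -8 × -3 × 0 × 2 = 0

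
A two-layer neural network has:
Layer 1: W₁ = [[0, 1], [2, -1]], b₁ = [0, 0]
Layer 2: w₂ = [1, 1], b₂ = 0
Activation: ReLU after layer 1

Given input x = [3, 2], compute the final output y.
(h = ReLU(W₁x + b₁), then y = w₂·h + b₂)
y = 6

Layer 1 pre-activation: z₁ = [2, 4]
After ReLU: h = [2, 4]
Layer 2 output: y = 1×2 + 1×4 + 0 = 6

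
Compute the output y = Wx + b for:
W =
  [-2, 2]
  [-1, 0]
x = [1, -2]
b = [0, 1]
y = [-6, 0]

Wx = [-2×1 + 2×-2, -1×1 + 0×-2]
   = [-6, -1]
y = Wx + b = [-6 + 0, -1 + 1] = [-6, 0]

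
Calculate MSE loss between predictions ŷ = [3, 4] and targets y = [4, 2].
MSE = 2.5

MSE = (1/2)((3-4)² + (4-2)²) = (1/2)(1 + 4) = 2.5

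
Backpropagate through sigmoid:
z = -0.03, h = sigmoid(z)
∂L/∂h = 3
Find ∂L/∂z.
∂L/∂z = 0.7498

σ(-0.03) = 0.4925
σ'(-0.03) = σ(-0.03)(1 - σ(-0.03)) = 0.4925 × 0.5075 = 0.2499
∂L/∂z = ∂L/∂h · σ'(z) = 3 × 0.2499 = 0.7498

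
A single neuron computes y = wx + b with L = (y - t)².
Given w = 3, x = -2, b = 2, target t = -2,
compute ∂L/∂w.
∂L/∂w = 8

y = wx + b = (3)(-2) + 2 = -4
∂L/∂y = 2(y - t) = 2(-4 - -2) = -4
∂y/∂w = x = -2
∂L/∂w = ∂L/∂y · ∂y/∂w = -4 × -2 = 8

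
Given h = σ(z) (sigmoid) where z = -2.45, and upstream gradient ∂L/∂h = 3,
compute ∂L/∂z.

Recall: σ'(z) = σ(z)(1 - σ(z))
∂L/∂z = 0.2194

σ(-2.45) = 0.07944
σ'(-2.45) = σ(-2.45)(1 - σ(-2.45)) = 0.07944 × 0.9206 = 0.07313
∂L/∂z = ∂L/∂h · σ'(z) = 3 × 0.07313 = 0.2194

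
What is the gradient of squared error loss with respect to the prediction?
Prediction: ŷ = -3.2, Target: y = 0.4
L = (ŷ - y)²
∂L/∂ŷ = -7.2

∂L/∂ŷ = 2(ŷ - y) = 2(-3.2 - 0.4) = 2(-3.6) = -7.2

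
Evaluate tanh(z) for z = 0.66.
0.5784

tanh(0.66) = (e^(0.66) - e^(-0.66))/(e^(0.66) + e^(-0.66)) = 0.5784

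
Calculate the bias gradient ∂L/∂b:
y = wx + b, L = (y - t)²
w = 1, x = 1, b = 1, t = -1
∂L/∂b = 6

y = wx + b = (1)(1) + 1 = 2
∂L/∂y = 2(y - t) = 2(2 - -1) = 6
∂y/∂b = 1
∂L/∂b = ∂L/∂y · ∂y/∂b = 6 × 1 = 6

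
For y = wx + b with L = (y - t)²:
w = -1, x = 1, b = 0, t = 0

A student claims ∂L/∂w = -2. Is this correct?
Correct

y = (-1)(1) + 0 = -1
∂L/∂y = 2(y - t) = 2(-1 - 0) = -2
∂y/∂w = x = 1
∂L/∂w = -2 × 1 = -2

Claimed value: -2
Correct: The correct gradient is -2.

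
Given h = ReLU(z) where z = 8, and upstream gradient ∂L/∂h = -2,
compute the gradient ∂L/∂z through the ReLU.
∂L/∂z = -2

h = ReLU(8) = 8
Since z > 0: ∂h/∂z = 1
∂L/∂z = ∂L/∂h · ∂h/∂z = -2 × 1 = -2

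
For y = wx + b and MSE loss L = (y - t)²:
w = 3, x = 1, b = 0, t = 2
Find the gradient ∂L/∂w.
∂L/∂w = 2

y = wx + b = (3)(1) + 0 = 3
∂L/∂y = 2(y - t) = 2(3 - 2) = 2
∂y/∂w = x = 1
∂L/∂w = ∂L/∂y · ∂y/∂w = 2 × 1 = 2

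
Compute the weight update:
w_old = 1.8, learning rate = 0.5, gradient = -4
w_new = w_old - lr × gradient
w_new = 3.8

w_new = w - η·∂L/∂w = 1.8 - 0.5×(-4) = 1.8 - (-2) = 3.8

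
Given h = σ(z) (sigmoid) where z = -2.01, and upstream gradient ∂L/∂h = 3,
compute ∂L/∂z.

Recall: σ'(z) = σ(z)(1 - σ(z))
∂L/∂z = 0.3126

σ(-2.01) = 0.1182
σ'(-2.01) = σ(-2.01)(1 - σ(-2.01)) = 0.1182 × 0.8818 = 0.1042
∂L/∂z = ∂L/∂h · σ'(z) = 3 × 0.1042 = 0.3126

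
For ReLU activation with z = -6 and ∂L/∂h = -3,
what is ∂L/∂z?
∂L/∂z = 0

h = ReLU(-6) = 0
Since z < 0: ∂h/∂z = 0
∂L/∂z = ∂L/∂h · ∂h/∂z = -3 × 0 = 0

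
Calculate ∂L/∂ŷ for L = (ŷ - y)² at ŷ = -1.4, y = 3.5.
∂L/∂ŷ = -9.8

∂L/∂ŷ = 2(ŷ - y) = 2(-1.4 - 3.5) = 2(-4.9) = -9.8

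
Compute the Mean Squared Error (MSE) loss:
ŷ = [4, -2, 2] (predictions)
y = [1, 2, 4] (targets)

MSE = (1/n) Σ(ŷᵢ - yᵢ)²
MSE = 9.667

MSE = (1/3)((4-1)² + (-2-2)² + (2-4)²) = (1/3)(9 + 16 + 4) = 9.667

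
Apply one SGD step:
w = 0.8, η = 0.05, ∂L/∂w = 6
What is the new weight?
w_new = 0.5

w_new = w - η·∂L/∂w = 0.8 - 0.05×(6) = 0.8 - (0.3) = 0.5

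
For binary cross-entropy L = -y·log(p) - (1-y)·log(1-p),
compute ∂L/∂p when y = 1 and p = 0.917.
∂L/∂p = -1.091

∂L/∂p = -y/p + (1-y)/(1-p) = -1/0.917 + 0 = -1.091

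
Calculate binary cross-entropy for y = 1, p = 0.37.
L = 0.9943

L = -1·log(0.37) - 0·log(0.63) = -log(0.37) = 0.9943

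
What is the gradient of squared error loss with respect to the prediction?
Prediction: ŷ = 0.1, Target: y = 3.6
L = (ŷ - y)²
∂L/∂ŷ = -7.0

∂L/∂ŷ = 2(ŷ - y) = 2(0.1 - 3.6) = 2(-3.5) = -7.0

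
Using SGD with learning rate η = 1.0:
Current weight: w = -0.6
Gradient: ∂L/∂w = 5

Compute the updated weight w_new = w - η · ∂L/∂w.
w_new = -5.6

w_new = w - η·∂L/∂w = -0.6 - 1.0×(5) = -0.6 - (5) = -5.6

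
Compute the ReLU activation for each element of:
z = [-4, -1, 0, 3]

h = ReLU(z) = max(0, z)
h = [0, 0, 0, 3]

ReLU applied element-wise: max(0,-4)=0, max(0,-1)=0, max(0,0)=0, max(0,3)=3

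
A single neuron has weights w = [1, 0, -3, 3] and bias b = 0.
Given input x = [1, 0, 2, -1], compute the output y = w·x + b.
y = -8

y = (1)(1) + (0)(0) + (-3)(2) + (3)(-1) + 0 = -8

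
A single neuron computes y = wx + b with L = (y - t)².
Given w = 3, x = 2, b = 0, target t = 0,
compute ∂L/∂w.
∂L/∂w = 24

y = wx + b = (3)(2) + 0 = 6
∂L/∂y = 2(y - t) = 2(6 - 0) = 12
∂y/∂w = x = 2
∂L/∂w = ∂L/∂y · ∂y/∂w = 12 × 2 = 24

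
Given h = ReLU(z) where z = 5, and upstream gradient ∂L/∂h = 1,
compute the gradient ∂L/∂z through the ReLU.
∂L/∂z = 1

h = ReLU(5) = 5
Since z > 0: ∂h/∂z = 1
∂L/∂z = ∂L/∂h · ∂h/∂z = 1 × 1 = 1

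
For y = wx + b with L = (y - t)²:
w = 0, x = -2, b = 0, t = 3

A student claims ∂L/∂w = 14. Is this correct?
Incorrect

y = (0)(-2) + 0 = 0
∂L/∂y = 2(y - t) = 2(0 - 3) = -6
∂y/∂w = x = -2
∂L/∂w = -6 × -2 = 12

Claimed value: 14
Incorrect: The correct gradient is 12.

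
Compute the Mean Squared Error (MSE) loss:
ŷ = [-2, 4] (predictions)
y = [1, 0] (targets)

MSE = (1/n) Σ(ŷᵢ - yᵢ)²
MSE = 12.5

MSE = (1/2)((-2-1)² + (4-0)²) = (1/2)(9 + 16) = 12.5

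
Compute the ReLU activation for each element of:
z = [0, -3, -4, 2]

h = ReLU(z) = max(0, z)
h = [0, 0, 0, 2]

ReLU applied element-wise: max(0,0)=0, max(0,-3)=0, max(0,-4)=0, max(0,2)=2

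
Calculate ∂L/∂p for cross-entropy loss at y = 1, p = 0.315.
∂L/∂p = -3.175

∂L/∂p = -y/p + (1-y)/(1-p) = -1/0.315 + 0 = -3.175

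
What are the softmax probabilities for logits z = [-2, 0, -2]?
p = [0.1065, 0.787, 0.1065]

exp(z) = [0.1353, 1, 0.1353]
Sum = 1.271
p = [0.1065, 0.787, 0.1065]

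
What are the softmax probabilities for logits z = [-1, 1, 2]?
p = [0.0351, 0.2595, 0.7054]

exp(z) = [0.3679, 2.718, 7.389]
Sum = 10.48
p = [0.0351, 0.2595, 0.7054]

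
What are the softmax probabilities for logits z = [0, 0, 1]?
p = [0.2119, 0.2119, 0.5761]

exp(z) = [1, 1, 2.718]
Sum = 4.718
p = [0.2119, 0.2119, 0.5761]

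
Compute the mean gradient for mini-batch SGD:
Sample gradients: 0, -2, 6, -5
Average gradient = -0.25

Average = (1/4)(0 + -2 + 6 + -5) = -1/4 = -0.25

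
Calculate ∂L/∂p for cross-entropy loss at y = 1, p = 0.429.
∂L/∂p = -2.331

∂L/∂p = -y/p + (1-y)/(1-p) = -1/0.429 + 0 = -2.331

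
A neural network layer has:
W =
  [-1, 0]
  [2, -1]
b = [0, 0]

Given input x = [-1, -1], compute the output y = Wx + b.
y = [1, -1]

Wx = [-1×-1 + 0×-1, 2×-1 + -1×-1]
   = [1, -1]
y = Wx + b = [1 + 0, -1 + 0] = [1, -1]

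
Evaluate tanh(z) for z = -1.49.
-0.9033

tanh(-1.49) = (e^(-1.49) - e^(1.49))/(e^(-1.49) + e^(1.49)) = -0.9033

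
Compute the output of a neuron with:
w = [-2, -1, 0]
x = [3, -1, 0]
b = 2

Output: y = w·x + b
y = -3

y = (-2)(3) + (-1)(-1) + (0)(0) + 2 = -3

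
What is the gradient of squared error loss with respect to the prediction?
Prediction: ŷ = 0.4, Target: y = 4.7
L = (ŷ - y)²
∂L/∂ŷ = -8.6

∂L/∂ŷ = 2(ŷ - y) = 2(0.4 - 4.7) = 2(-4.3) = -8.6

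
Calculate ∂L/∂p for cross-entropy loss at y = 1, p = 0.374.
∂L/∂p = -2.674

∂L/∂p = -y/p + (1-y)/(1-p) = -1/0.374 + 0 = -2.674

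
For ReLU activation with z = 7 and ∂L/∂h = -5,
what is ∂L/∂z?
∂L/∂z = -5

h = ReLU(7) = 7
Since z > 0: ∂h/∂z = 1
∂L/∂z = ∂L/∂h · ∂h/∂z = -5 × 1 = -5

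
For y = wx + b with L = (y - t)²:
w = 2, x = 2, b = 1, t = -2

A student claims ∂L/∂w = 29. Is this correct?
Incorrect

y = (2)(2) + 1 = 5
∂L/∂y = 2(y - t) = 2(5 - -2) = 14
∂y/∂w = x = 2
∂L/∂w = 14 × 2 = 28

Claimed value: 29
Incorrect: The correct gradient is 28.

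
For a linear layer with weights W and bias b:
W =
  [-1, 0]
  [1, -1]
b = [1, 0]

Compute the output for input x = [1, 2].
y = [0, -1]

Wx = [-1×1 + 0×2, 1×1 + -1×2]
   = [-1, -1]
y = Wx + b = [-1 + 1, -1 + 0] = [0, -1]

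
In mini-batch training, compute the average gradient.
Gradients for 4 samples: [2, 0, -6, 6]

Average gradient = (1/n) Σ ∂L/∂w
Average gradient = 0.5

Average = (1/4)(2 + 0 + -6 + 6) = 2/4 = 0.5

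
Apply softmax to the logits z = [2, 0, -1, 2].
p = [0.4576, 0.0619, 0.0228, 0.4576]

exp(z) = [7.389, 1, 0.3679, 7.389]
Sum = 16.15
p = [0.4576, 0.0619, 0.0228, 0.4576]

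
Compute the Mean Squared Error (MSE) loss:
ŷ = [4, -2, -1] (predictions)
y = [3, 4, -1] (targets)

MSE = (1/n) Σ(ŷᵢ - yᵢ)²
MSE = 12.33

MSE = (1/3)((4-3)² + (-2-4)² + (-1--1)²) = (1/3)(1 + 36 + 0) = 12.33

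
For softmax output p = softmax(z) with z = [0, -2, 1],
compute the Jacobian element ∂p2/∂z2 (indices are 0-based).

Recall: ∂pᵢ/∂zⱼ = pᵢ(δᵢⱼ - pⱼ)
∂p2/∂z2 = 0.2078

p = softmax(z) = [0.2595, 0.03512, 0.7054]
p2 = 0.7054

∂p2/∂z2 = p2(1 - p2) = 0.7054 × (1 - 0.7054) = 0.2078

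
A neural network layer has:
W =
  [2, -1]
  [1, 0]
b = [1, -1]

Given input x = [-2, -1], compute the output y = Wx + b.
y = [-2, -3]

Wx = [2×-2 + -1×-1, 1×-2 + 0×-1]
   = [-3, -2]
y = Wx + b = [-3 + 1, -2 + -1] = [-2, -3]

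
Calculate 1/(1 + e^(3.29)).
0.03592

sigmoid(-3.29) = 1/(1 + e^(3.29)) = 1/(1 + 26.84) = 0.03592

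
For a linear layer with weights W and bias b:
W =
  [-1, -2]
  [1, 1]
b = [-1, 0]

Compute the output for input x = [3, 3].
y = [-10, 6]

Wx = [-1×3 + -2×3, 1×3 + 1×3]
   = [-9, 6]
y = Wx + b = [-9 + -1, 6 + 0] = [-10, 6]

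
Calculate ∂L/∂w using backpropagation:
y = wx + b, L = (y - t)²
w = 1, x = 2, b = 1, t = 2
∂L/∂w = 4

y = wx + b = (1)(2) + 1 = 3
∂L/∂y = 2(y - t) = 2(3 - 2) = 2
∂y/∂w = x = 2
∂L/∂w = ∂L/∂y · ∂y/∂w = 2 × 2 = 4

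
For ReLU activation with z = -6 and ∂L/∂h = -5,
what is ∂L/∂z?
∂L/∂z = 0

h = ReLU(-6) = 0
Since z < 0: ∂h/∂z = 0
∂L/∂z = ∂L/∂h · ∂h/∂z = -5 × 0 = 0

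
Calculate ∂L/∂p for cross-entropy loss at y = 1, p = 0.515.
∂L/∂p = -1.942

∂L/∂p = -y/p + (1-y)/(1-p) = -1/0.515 + 0 = -1.942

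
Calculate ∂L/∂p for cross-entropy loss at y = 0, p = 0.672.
∂L/∂p = 3.049

∂L/∂p = -y/p + (1-y)/(1-p) = 0 + 1/0.328 = 3.049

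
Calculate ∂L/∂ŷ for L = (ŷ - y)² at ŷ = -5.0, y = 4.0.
∂L/∂ŷ = -18.0

∂L/∂ŷ = 2(ŷ - y) = 2(-5.0 - 4.0) = 2(-9.0) = -18.0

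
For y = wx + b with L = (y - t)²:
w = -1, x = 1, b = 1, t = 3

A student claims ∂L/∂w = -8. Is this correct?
Incorrect

y = (-1)(1) + 1 = 0
∂L/∂y = 2(y - t) = 2(0 - 3) = -6
∂y/∂w = x = 1
∂L/∂w = -6 × 1 = -6

Claimed value: -8
Incorrect: The correct gradient is -6.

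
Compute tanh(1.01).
0.7658

tanh(1.01) = (e^(1.01) - e^(-1.01))/(e^(1.01) + e^(-1.01)) = 0.7658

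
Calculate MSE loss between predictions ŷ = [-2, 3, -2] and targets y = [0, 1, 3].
MSE = 11

MSE = (1/3)((-2-0)² + (3-1)² + (-2-3)²) = (1/3)(4 + 4 + 25) = 11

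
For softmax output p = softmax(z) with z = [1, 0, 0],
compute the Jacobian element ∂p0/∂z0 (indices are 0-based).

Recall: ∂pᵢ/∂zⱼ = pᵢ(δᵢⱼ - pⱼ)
∂p0/∂z0 = 0.2442

p = softmax(z) = [0.5761, 0.2119, 0.2119]
p0 = 0.5761

∂p0/∂z0 = p0(1 - p0) = 0.5761 × (1 - 0.5761) = 0.2442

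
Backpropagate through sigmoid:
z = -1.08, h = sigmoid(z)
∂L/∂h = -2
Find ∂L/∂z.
∂L/∂z = -0.3785

σ(-1.08) = 0.2535
σ'(-1.08) = σ(-1.08)(1 - σ(-1.08)) = 0.2535 × 0.7465 = 0.1892
∂L/∂z = ∂L/∂h · σ'(z) = -2 × 0.1892 = -0.3785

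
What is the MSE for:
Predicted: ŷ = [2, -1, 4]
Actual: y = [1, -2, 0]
MSE = 6

MSE = (1/3)((2-1)² + (-1--2)² + (4-0)²) = (1/3)(1 + 1 + 16) = 6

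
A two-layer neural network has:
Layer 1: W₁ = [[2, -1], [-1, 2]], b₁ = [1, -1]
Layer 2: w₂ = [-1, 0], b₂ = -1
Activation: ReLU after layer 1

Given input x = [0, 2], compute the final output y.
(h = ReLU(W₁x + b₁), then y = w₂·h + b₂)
y = -1

Layer 1 pre-activation: z₁ = [-1, 3]
After ReLU: h = [0, 3]
Layer 2 output: y = -1×0 + 0×3 + -1 = -1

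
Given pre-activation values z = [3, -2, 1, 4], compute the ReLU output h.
h = [3, 0, 1, 4]

ReLU applied element-wise: max(0,3)=3, max(0,-2)=0, max(0,1)=1, max(0,4)=4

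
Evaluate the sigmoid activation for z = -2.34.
0.08786

sigmoid(-2.34) = 1/(1 + e^(2.34)) = 1/(1 + 10.38) = 0.08786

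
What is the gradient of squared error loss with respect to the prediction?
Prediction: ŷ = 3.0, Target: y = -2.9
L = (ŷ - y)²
∂L/∂ŷ = 11.8

∂L/∂ŷ = 2(ŷ - y) = 2(3.0 - -2.9) = 2(5.9) = 11.8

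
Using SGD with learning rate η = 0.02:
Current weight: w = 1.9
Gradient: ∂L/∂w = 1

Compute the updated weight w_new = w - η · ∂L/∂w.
w_new = 1.88

w_new = w - η·∂L/∂w = 1.9 - 0.02×(1) = 1.9 - (0.02) = 1.88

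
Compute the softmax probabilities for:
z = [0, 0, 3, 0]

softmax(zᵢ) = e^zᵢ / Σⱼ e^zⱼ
p = [0.0433, 0.0433, 0.87, 0.0433]

exp(z) = [1, 1, 20.09, 1]
Sum = 23.09
p = [0.0433, 0.0433, 0.87, 0.0433]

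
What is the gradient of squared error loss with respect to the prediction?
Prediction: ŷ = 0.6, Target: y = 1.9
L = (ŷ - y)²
∂L/∂ŷ = -2.6

∂L/∂ŷ = 2(ŷ - y) = 2(0.6 - 1.9) = 2(-1.3) = -2.6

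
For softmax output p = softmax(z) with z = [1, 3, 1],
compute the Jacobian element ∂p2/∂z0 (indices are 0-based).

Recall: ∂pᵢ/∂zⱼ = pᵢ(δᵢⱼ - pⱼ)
∂p2/∂z0 = -0.01134

p = softmax(z) = [0.1065, 0.787, 0.1065]
p2 = 0.1065, p0 = 0.1065

∂p2/∂z0 = -p2 × p0 = -0.1065 × 0.1065 = -0.01134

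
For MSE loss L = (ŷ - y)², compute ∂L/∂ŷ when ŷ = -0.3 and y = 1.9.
∂L/∂ŷ = -4.4

∂L/∂ŷ = 2(ŷ - y) = 2(-0.3 - 1.9) = 2(-2.2) = -4.4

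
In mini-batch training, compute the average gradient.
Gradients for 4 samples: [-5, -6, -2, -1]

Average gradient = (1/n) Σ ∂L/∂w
Average gradient = -3.5

Average = (1/4)(-5 + -6 + -2 + -1) = -14/4 = -3.5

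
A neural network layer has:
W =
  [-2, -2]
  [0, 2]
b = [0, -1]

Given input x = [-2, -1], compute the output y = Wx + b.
y = [6, -3]

Wx = [-2×-2 + -2×-1, 0×-2 + 2×-1]
   = [6, -2]
y = Wx + b = [6 + 0, -2 + -1] = [6, -3]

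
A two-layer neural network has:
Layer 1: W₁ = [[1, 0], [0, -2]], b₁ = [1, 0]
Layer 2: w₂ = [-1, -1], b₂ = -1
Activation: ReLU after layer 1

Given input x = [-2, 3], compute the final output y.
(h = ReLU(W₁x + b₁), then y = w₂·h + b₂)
y = -1

Layer 1 pre-activation: z₁ = [-1, -6]
After ReLU: h = [0, 0]
Layer 2 output: y = -1×0 + -1×0 + -1 = -1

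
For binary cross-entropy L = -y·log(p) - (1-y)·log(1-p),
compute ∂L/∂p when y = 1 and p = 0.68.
∂L/∂p = -1.471

∂L/∂p = -y/p + (1-y)/(1-p) = -1/0.68 + 0 = -1.471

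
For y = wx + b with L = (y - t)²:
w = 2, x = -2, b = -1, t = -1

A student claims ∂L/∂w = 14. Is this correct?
Incorrect

y = (2)(-2) + -1 = -5
∂L/∂y = 2(y - t) = 2(-5 - -1) = -8
∂y/∂w = x = -2
∂L/∂w = -8 × -2 = 16

Claimed value: 14
Incorrect: The correct gradient is 16.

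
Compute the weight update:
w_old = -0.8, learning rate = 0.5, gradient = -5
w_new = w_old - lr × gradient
w_new = 1.7

w_new = w - η·∂L/∂w = -0.8 - 0.5×(-5) = -0.8 - (-2.5) = 1.7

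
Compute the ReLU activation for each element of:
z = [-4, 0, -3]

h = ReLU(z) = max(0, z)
h = [0, 0, 0]

ReLU applied element-wise: max(0,-4)=0, max(0,0)=0, max(0,-3)=0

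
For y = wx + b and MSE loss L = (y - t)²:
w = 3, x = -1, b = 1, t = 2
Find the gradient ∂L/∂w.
∂L/∂w = 8

y = wx + b = (3)(-1) + 1 = -2
∂L/∂y = 2(y - t) = 2(-2 - 2) = -8
∂y/∂w = x = -1
∂L/∂w = ∂L/∂y · ∂y/∂w = -8 × -1 = 8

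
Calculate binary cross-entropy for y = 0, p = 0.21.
L = 0.2357

L = -0·log(0.21) - 1·log(0.79) = -log(0.79) = 0.2357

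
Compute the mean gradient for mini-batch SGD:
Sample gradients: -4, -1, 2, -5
Average gradient = -2

Average = (1/4)(-4 + -1 + 2 + -5) = -8/4 = -2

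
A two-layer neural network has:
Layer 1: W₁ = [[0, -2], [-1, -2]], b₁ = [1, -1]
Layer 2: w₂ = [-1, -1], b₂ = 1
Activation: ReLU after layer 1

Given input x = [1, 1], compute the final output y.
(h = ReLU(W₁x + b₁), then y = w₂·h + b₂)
y = 1

Layer 1 pre-activation: z₁ = [-1, -4]
After ReLU: h = [0, 0]
Layer 2 output: y = -1×0 + -1×0 + 1 = 1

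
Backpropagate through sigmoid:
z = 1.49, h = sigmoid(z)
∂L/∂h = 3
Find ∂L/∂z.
∂L/∂z = 0.4503

σ(1.49) = 0.8161
σ'(1.49) = σ(1.49)(1 - σ(1.49)) = 0.8161 × 0.1839 = 0.1501
∂L/∂z = ∂L/∂h · σ'(z) = 3 × 0.1501 = 0.4503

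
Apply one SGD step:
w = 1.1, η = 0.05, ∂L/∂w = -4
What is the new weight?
w_new = 1.3

w_new = w - η·∂L/∂w = 1.1 - 0.05×(-4) = 1.1 - (-0.2) = 1.3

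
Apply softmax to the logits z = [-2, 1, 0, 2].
p = [0.012, 0.2418, 0.0889, 0.6572]

exp(z) = [0.1353, 2.718, 1, 7.389]
Sum = 11.24
p = [0.012, 0.2418, 0.0889, 0.6572]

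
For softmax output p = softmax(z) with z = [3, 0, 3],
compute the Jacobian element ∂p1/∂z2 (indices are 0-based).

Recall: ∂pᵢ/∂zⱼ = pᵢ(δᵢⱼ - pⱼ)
∂p1/∂z2 = -0.01185

p = softmax(z) = [0.4879, 0.02429, 0.4879]
p1 = 0.02429, p2 = 0.4879

∂p1/∂z2 = -p1 × p2 = -0.02429 × 0.4879 = -0.01185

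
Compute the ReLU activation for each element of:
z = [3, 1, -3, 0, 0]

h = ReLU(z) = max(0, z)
h = [3, 1, 0, 0, 0]

ReLU applied element-wise: max(0,3)=3, max(0,1)=1, max(0,-3)=0, max(0,0)=0, max(0,0)=0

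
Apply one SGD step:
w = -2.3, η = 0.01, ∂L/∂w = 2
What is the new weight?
w_new = -2.32

w_new = w - η·∂L/∂w = -2.3 - 0.01×(2) = -2.3 - (0.02) = -2.32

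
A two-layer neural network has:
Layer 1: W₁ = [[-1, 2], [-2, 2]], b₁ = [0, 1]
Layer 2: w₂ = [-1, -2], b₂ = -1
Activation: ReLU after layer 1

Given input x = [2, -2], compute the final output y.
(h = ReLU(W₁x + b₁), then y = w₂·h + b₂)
y = -1

Layer 1 pre-activation: z₁ = [-6, -7]
After ReLU: h = [0, 0]
Layer 2 output: y = -1×0 + -2×0 + -1 = -1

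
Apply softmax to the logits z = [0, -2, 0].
p = [0.4683, 0.0634, 0.4683]

exp(z) = [1, 0.1353, 1]
Sum = 2.135
p = [0.4683, 0.0634, 0.4683]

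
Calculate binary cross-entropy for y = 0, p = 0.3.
L = 0.3567

L = -0·log(0.3) - 1·log(0.7) = -log(0.7) = 0.3567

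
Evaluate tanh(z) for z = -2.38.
-0.983

tanh(-2.38) = (e^(-2.38) - e^(2.38))/(e^(-2.38) + e^(2.38)) = -0.983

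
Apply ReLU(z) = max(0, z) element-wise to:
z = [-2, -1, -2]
h = [0, 0, 0]

ReLU applied element-wise: max(0,-2)=0, max(0,-1)=0, max(0,-2)=0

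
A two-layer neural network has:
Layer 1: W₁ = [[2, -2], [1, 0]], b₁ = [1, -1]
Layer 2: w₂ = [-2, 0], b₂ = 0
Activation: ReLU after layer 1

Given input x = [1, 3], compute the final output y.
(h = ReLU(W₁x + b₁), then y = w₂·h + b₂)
y = 0

Layer 1 pre-activation: z₁ = [-3, 0]
After ReLU: h = [0, 0]
Layer 2 output: y = -2×0 + 0×0 + 0 = 0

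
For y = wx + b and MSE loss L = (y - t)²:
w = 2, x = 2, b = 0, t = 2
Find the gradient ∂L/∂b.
∂L/∂b = 4

y = wx + b = (2)(2) + 0 = 4
∂L/∂y = 2(y - t) = 2(4 - 2) = 4
∂y/∂b = 1
∂L/∂b = ∂L/∂y · ∂y/∂b = 4 × 1 = 4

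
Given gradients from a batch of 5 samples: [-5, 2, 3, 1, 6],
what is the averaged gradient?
Average gradient = 1.4

Average = (1/5)(-5 + 2 + 3 + 1 + 6) = 7/5 = 1.4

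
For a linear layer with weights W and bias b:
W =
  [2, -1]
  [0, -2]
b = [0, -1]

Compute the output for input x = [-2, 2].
y = [-6, -5]

Wx = [2×-2 + -1×2, 0×-2 + -2×2]
   = [-6, -4]
y = Wx + b = [-6 + 0, -4 + -1] = [-6, -5]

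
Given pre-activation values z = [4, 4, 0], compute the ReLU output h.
h = [4, 4, 0]

ReLU applied element-wise: max(0,4)=4, max(0,4)=4, max(0,0)=0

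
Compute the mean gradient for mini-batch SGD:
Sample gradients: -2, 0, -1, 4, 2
Average gradient = 0.6

Average = (1/5)(-2 + 0 + -1 + 4 + 2) = 3/5 = 0.6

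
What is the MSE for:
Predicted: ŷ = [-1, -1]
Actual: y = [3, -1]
MSE = 8

MSE = (1/2)((-1-3)² + (-1--1)²) = (1/2)(16 + 0) = 8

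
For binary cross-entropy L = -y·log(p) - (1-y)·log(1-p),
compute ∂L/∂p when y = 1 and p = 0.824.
∂L/∂p = -1.214

∂L/∂p = -y/p + (1-y)/(1-p) = -1/0.824 + 0 = -1.214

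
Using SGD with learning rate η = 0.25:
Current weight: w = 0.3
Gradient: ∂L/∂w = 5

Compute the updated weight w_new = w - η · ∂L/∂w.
w_new = -0.95

w_new = w - η·∂L/∂w = 0.3 - 0.25×(5) = 0.3 - (1.25) = -0.95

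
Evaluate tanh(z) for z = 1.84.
0.9508

tanh(1.84) = (e^(1.84) - e^(-1.84))/(e^(1.84) + e^(-1.84)) = 0.9508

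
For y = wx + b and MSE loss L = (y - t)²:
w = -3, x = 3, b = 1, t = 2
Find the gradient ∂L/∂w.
∂L/∂w = -60

y = wx + b = (-3)(3) + 1 = -8
∂L/∂y = 2(y - t) = 2(-8 - 2) = -20
∂y/∂w = x = 3
∂L/∂w = ∂L/∂y · ∂y/∂w = -20 × 3 = -60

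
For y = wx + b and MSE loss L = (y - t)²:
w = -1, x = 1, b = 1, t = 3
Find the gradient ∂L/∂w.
∂L/∂w = -6

y = wx + b = (-1)(1) + 1 = 0
∂L/∂y = 2(y - t) = 2(0 - 3) = -6
∂y/∂w = x = 1
∂L/∂w = ∂L/∂y · ∂y/∂w = -6 × 1 = -6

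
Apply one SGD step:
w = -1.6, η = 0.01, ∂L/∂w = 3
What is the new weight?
w_new = -1.63

w_new = w - η·∂L/∂w = -1.6 - 0.01×(3) = -1.6 - (0.03) = -1.63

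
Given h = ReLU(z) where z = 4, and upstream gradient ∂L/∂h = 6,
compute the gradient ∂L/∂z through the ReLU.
∂L/∂z = 6

h = ReLU(4) = 4
Since z > 0: ∂h/∂z = 1
∂L/∂z = ∂L/∂h · ∂h/∂z = 6 × 1 = 6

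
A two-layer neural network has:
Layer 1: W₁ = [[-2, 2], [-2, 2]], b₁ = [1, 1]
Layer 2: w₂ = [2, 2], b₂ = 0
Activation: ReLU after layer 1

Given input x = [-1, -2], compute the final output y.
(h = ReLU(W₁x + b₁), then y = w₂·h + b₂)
y = 0

Layer 1 pre-activation: z₁ = [-1, -1]
After ReLU: h = [0, 0]
Layer 2 output: y = 2×0 + 2×0 + 0 = 0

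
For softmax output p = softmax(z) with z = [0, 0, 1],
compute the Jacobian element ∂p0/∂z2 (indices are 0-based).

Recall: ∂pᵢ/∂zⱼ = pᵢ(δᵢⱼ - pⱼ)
∂p0/∂z2 = -0.1221

p = softmax(z) = [0.2119, 0.2119, 0.5761]
p0 = 0.2119, p2 = 0.5761

∂p0/∂z2 = -p0 × p2 = -0.2119 × 0.5761 = -0.1221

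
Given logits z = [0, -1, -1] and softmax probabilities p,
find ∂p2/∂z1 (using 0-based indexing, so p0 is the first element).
∂p2/∂z1 = -0.04492

p = softmax(z) = [0.5761, 0.2119, 0.2119]
p2 = 0.2119, p1 = 0.2119

∂p2/∂z1 = -p2 × p1 = -0.2119 × 0.2119 = -0.04492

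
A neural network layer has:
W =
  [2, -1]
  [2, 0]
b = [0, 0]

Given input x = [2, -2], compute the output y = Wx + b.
y = [6, 4]

Wx = [2×2 + -1×-2, 2×2 + 0×-2]
   = [6, 4]
y = Wx + b = [6 + 0, 4 + 0] = [6, 4]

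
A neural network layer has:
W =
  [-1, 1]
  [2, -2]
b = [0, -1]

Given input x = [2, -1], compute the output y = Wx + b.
y = [-3, 5]

Wx = [-1×2 + 1×-1, 2×2 + -2×-1]
   = [-3, 6]
y = Wx + b = [-3 + 0, 6 + -1] = [-3, 5]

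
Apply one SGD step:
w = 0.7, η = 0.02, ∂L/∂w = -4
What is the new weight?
w_new = 0.78

w_new = w - η·∂L/∂w = 0.7 - 0.02×(-4) = 0.7 - (-0.08) = 0.78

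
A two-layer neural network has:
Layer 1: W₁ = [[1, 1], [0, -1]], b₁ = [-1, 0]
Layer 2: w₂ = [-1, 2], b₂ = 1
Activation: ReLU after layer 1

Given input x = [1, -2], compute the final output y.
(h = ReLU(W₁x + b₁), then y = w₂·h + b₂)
y = 5

Layer 1 pre-activation: z₁ = [-2, 2]
After ReLU: h = [0, 2]
Layer 2 output: y = -1×0 + 2×2 + 1 = 5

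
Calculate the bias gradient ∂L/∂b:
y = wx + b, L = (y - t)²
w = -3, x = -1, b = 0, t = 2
∂L/∂b = 2

y = wx + b = (-3)(-1) + 0 = 3
∂L/∂y = 2(y - t) = 2(3 - 2) = 2
∂y/∂b = 1
∂L/∂b = ∂L/∂y · ∂y/∂b = 2 × 1 = 2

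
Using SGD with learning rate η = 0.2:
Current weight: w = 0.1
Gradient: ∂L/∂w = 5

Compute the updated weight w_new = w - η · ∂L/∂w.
w_new = -0.9

w_new = w - η·∂L/∂w = 0.1 - 0.2×(5) = 0.1 - (1) = -0.9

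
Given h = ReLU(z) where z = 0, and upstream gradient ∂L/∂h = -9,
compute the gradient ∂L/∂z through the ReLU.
∂L/∂z = 0

h = ReLU(0) = 0
At z = 0: ∂h/∂z = 0 (by convention)
∂L/∂z = ∂L/∂h · ∂h/∂z = -9 × 0 = 0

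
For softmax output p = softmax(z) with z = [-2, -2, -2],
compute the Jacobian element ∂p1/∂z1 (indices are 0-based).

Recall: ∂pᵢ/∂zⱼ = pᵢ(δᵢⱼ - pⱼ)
∂p1/∂z1 = 0.2222

p = softmax(z) = [0.3333, 0.3333, 0.3333]
p1 = 0.3333

∂p1/∂z1 = p1(1 - p1) = 0.3333 × (1 - 0.3333) = 0.2222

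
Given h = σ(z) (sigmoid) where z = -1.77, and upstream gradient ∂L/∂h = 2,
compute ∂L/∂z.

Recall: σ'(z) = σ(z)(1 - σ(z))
∂L/∂z = 0.2487

σ(-1.77) = 0.1455
σ'(-1.77) = σ(-1.77)(1 - σ(-1.77)) = 0.1455 × 0.8545 = 0.1244
∂L/∂z = ∂L/∂h · σ'(z) = 2 × 0.1244 = 0.2487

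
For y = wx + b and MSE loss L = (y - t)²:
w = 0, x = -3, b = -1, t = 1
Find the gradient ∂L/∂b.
∂L/∂b = -4

y = wx + b = (0)(-3) + -1 = -1
∂L/∂y = 2(y - t) = 2(-1 - 1) = -4
∂y/∂b = 1
∂L/∂b = ∂L/∂y · ∂y/∂b = -4 × 1 = -4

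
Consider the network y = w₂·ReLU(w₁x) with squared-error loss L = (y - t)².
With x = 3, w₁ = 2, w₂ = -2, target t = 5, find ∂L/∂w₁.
∂L/∂w₁ = 204

Forward pass:
z = w₁x = 2×3 = 6
h = ReLU(6) = 6
y = w₂h = -2×6 = -12

Backward pass:
∂L/∂y = 2(y - t) = 2(-12 - 5) = -34
∂y/∂h = w₂ = -2
∂h/∂z = 1 (ReLU derivative)
∂z/∂w₁ = x = 3

∂L/∂w₁ = -34 × -2 × 1 × 3 = 204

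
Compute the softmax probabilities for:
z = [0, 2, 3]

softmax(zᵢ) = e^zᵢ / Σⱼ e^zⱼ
p = [0.0351, 0.2595, 0.7054]

exp(z) = [1, 7.389, 20.09]
Sum = 28.47
p = [0.0351, 0.2595, 0.7054]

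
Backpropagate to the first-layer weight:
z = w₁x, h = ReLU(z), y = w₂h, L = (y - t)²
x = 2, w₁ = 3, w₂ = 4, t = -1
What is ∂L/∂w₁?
∂L/∂w₁ = 400

Forward pass:
z = w₁x = 3×2 = 6
h = ReLU(6) = 6
y = w₂h = 4×6 = 24

Backward pass:
∂L/∂y = 2(y - t) = 2(24 - -1) = 50
∂y/∂h = w₂ = 4
∂h/∂z = 1 (ReLU derivative)
∂z/∂w₁ = x = 2

∂L/∂w₁ = 50 × 4 × 1 × 2 = 400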